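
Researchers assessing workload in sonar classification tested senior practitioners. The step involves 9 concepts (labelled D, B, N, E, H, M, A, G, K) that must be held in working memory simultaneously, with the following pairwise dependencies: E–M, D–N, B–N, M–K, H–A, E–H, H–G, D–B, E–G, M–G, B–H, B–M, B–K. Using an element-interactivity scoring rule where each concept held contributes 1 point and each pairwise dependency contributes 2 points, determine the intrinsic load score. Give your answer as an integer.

35

Count of concepts held simultaneously: 9.
Count of pairwise dependencies listed: 13.
Element contribution: 9 × 1 = 9.
Interaction contribution: 13 × 2 = 26.
Intrinsic load = 9 + 26 = 35.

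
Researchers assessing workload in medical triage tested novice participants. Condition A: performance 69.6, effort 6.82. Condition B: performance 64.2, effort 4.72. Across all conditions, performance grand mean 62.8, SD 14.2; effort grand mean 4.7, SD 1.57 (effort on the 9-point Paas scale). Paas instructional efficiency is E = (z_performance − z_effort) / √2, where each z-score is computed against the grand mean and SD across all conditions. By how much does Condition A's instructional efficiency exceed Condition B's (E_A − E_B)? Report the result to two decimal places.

-0.68

Condition A: z_P = (69.6 − 62.8)/14.2 = 0.4789; z_E = (6.82 − 4.7)/1.57 = 1.3503; E_A = (0.4789 − 1.3503)/√2 = -0.6162.
Condition B: z_P = (64.2 − 62.8)/14.2 = 0.0986; z_E = (4.72 − 4.7)/1.57 = 0.0127; E_B = (0.0986 − 0.0127)/√2 = 0.0607.
E_A − E_B = -0.6162 − 0.0607 = -0.6769 ≈ -0.68.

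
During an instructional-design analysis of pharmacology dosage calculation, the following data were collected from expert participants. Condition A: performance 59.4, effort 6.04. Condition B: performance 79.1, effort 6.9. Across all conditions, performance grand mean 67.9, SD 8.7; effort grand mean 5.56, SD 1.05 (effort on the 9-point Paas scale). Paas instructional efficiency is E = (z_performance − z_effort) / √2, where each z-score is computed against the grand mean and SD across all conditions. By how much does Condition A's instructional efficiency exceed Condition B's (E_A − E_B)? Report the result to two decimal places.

Condition A: z_P = (59.4 − 67.9)/8.7 = -0.9770; z_E = (6.04 − 5.56)/1.05 = 0.4571; E_A = (-0.9770 − 0.4571)/√2 = -1.0141.
Condition B: z_P = (79.1 − 67.9)/8.7 = 1.2874; z_E = (6.9 − 5.56)/1.05 = 1.2762; E_B = (1.2874 − 1.2762)/√2 = 0.0079.
E_A − E_B = -1.0141 − 0.0079 = -1.0220 ≈ -1.02.

-1.02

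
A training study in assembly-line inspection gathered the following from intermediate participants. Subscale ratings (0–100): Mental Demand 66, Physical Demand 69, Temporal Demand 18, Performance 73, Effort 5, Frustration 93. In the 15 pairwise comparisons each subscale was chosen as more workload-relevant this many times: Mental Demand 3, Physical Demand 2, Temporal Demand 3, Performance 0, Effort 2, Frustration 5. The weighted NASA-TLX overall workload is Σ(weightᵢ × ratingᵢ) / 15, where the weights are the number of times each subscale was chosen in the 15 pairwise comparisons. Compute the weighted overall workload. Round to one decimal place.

57.7

The tallies are the weights (they sum to 15).
Weighted sum = 3·66 + 2·69 + 3·18 + 0·73 + 2·5 + 5·93
            = 198 + 138 + 54 + 0 + 10 + 465 = 865.
Overall workload = 865 / 15 = 57.6667 ≈ 57.7.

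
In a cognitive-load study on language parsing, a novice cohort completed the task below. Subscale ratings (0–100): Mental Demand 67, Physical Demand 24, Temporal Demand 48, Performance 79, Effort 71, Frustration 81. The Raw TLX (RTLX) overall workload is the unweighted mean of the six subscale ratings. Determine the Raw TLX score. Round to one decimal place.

Sum of ratings = 67 + 24 + 48 + 79 + 71 + 81 = 370.
RTLX = 370 / 6 = 61.6667 ≈ 61.7.

61.7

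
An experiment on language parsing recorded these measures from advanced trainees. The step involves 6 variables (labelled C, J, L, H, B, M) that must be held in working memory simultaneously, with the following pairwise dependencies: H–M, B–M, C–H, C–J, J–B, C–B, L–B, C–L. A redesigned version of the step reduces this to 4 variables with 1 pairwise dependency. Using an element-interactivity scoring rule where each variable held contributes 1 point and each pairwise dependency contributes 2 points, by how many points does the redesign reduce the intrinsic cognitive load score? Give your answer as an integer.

16

Original: 6 × 1 + 8 × 2 = 6 + 16 = 22.
Redesigned: 4 × 1 + 1 × 2 = 4 + 2 = 6.
Reduction = 22 − 6 = 16.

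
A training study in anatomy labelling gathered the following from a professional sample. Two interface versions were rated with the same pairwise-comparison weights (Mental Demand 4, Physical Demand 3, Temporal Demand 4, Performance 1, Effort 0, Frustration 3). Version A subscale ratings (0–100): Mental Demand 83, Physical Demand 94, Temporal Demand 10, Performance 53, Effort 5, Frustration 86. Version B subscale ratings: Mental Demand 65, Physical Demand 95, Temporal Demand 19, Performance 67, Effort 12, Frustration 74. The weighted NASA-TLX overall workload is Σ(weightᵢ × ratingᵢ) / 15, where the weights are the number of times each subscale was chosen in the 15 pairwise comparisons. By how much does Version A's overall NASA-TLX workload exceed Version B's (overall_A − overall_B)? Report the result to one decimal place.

Version A weighted sum = 4·83 + 3·94 + 4·10 + 1·53 + 0·5 + 3·86 = 332 + 282 + 40 + 53 + 0 + 258 = 965; overall_A = 965/15 = 64.3333.
Version B weighted sum = 4·65 + 3·95 + 4·19 + 1·67 + 0·12 + 3·74 = 260 + 285 + 76 + 67 + 0 + 222 = 910; overall_B = 910/15 = 60.6667.
Difference = 64.3333 − 60.6667 = 3.6666 ≈ 3.7.

3.7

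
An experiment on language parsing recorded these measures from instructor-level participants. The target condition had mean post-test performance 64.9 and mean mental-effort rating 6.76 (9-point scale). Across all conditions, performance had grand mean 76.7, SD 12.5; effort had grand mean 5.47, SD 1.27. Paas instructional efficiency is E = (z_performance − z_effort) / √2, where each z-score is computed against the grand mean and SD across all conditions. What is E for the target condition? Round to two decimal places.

-1.39

z_performance = (64.9 − 76.7) / 12.5 = -11.8000 / 12.5 = -0.9440.
z_effort = (6.76 − 5.47) / 1.27 = 1.2900 / 1.27 = 1.0157.
z_P − z_E = -0.9440 − 1.0157 = -1.9597.
E = -1.9597 / √2 = -1.9597 / 1.41421 = -1.3857 ≈ -1.39.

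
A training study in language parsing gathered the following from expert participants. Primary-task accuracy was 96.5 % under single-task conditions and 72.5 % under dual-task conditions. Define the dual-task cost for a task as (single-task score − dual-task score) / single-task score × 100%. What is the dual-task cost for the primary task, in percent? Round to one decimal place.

Cost = (96.5 − 72.5) / 96.5 × 100%
     = 24.0000 / 96.5 × 100% = 24.8705%.
≈ 24.9%.

24.9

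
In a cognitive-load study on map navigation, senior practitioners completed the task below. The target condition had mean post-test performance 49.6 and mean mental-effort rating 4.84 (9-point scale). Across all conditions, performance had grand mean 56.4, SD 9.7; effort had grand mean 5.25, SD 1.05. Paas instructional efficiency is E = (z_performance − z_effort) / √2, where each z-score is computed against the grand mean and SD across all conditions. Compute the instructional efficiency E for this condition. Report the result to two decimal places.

z_performance = (49.6 − 56.4) / 9.7 = -6.8000 / 9.7 = -0.7010.
z_effort = (4.84 − 5.25) / 1.05 = -0.4100 / 1.05 = -0.3905.
z_P − z_E = -0.7010 − (-0.3905) = -0.3105.
E = -0.3105 / √2 = -0.3105 / 1.41421 = -0.2196 ≈ -0.22.

-0.22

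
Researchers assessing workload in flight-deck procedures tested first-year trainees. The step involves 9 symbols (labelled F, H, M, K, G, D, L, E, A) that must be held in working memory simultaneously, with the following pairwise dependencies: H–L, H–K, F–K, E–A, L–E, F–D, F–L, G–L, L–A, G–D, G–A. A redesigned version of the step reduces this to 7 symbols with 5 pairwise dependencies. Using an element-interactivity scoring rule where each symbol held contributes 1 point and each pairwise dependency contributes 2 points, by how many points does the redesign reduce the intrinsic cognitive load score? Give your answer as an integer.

Original: 9 × 1 + 11 × 2 = 9 + 22 = 31.
Redesigned: 7 × 1 + 5 × 2 = 7 + 10 = 17.
Reduction = 31 − 17 = 14.

14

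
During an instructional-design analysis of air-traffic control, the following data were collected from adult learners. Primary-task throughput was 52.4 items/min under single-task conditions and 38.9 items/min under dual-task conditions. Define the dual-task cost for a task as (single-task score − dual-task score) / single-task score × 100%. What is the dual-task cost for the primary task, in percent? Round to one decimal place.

25.8

Cost = (52.4 − 38.9) / 52.4 × 100%
     = 13.5000 / 52.4 × 100% = 25.7634%.
≈ 25.8%.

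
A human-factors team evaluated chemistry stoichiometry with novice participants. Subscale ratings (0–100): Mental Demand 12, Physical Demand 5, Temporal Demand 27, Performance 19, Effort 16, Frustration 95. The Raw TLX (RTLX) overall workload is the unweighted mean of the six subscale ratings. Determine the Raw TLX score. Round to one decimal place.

29.0

Sum of ratings = 12 + 5 + 27 + 19 + 16 + 95 = 174.
RTLX = 174 / 6 = 29.0000 ≈ 29.0.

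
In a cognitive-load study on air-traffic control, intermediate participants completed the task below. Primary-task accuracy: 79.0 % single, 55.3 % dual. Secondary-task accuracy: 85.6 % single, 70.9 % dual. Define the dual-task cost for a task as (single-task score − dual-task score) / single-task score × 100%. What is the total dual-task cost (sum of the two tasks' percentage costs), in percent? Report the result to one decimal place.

Primary cost = (79.0 − 55.3) / 79.0 × 100% = 30.0000%.
Secondary cost = (85.6 − 70.9) / 85.6 × 100% = 17.1729%.
Total = 30.0000% + 17.1729% = 47.1729% ≈ 47.2%.

47.2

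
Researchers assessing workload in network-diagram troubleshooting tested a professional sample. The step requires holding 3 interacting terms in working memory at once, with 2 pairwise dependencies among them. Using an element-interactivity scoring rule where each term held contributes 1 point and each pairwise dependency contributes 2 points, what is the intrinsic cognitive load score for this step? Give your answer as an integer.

Element contribution: 3 × 1 = 3.
Interaction contribution: 2 × 2 = 4.
Intrinsic load = 3 + 4 = 7.

7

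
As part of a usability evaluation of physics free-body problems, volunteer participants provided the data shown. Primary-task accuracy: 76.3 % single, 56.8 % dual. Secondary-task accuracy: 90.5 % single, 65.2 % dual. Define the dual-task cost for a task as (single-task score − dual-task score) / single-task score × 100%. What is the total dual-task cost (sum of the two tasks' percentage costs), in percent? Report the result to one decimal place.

53.5

Primary cost = (76.3 − 56.8) / 76.3 × 100% = 25.5570%.
Secondary cost = (90.5 − 65.2) / 90.5 × 100% = 27.9558%.
Total = 25.5570% + 27.9558% = 53.5128% ≈ 53.5%.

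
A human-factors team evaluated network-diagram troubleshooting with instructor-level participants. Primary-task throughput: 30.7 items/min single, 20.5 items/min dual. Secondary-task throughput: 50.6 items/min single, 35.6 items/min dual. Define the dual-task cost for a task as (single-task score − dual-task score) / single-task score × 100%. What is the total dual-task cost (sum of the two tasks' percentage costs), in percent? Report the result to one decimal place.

62.9

Primary cost = (30.7 − 20.5) / 30.7 × 100% = 33.2248%.
Secondary cost = (50.6 − 35.6) / 50.6 × 100% = 29.6443%.
Total = 33.2248% + 29.6443% = 62.8691% ≈ 62.9%.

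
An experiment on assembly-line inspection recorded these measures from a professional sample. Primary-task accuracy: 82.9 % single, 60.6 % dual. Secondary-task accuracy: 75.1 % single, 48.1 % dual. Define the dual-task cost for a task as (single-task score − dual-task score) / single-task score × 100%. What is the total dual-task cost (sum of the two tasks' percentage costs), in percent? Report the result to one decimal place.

Primary cost = (82.9 − 60.6) / 82.9 × 100% = 26.8999%.
Secondary cost = (75.1 − 48.1) / 75.1 × 100% = 35.9521%.
Total = 26.8999% + 35.9521% = 62.8520% ≈ 62.9%.

62.9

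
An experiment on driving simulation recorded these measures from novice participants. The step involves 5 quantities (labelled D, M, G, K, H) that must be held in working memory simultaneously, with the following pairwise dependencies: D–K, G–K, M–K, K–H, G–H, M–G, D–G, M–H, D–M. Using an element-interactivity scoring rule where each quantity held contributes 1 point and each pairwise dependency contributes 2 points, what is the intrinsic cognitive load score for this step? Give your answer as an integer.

Count of quantities held simultaneously: 5.
Count of pairwise dependencies listed: 9.
Element contribution: 5 × 1 = 5.
Interaction contribution: 9 × 2 = 18.
Intrinsic load = 5 + 18 = 23.

23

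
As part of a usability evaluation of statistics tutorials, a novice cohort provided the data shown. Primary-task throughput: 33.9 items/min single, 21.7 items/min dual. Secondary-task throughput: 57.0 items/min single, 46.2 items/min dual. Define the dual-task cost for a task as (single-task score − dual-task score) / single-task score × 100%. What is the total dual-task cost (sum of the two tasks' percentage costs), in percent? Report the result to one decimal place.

Primary cost = (33.9 − 21.7) / 33.9 × 100% = 35.9882%.
Secondary cost = (57.0 − 46.2) / 57.0 × 100% = 18.9474%.
Total = 35.9882% + 18.9474% = 54.9356% ≈ 54.9%.

54.9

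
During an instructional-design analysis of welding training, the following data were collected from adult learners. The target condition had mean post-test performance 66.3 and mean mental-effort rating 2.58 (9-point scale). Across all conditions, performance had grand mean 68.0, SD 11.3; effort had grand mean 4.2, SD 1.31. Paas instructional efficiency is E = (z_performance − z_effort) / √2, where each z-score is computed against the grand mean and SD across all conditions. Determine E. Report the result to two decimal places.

0.77

z_performance = (66.3 − 68.0) / 11.3 = -1.7000 / 11.3 = -0.1504.
z_effort = (2.58 − 4.2) / 1.31 = -1.6200 / 1.31 = -1.2366.
z_P − z_E = -0.1504 − (-1.2366) = 1.0862.
E = 1.0862 / √2 = 1.0862 / 1.41421 = 0.7681 ≈ 0.77.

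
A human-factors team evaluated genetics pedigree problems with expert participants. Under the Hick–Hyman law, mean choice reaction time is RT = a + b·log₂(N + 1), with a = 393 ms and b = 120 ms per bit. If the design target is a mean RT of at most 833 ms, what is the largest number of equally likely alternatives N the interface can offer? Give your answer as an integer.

Set 393 + 120·log₂(N + 1) ≤ 833.
log₂(N + 1) ≤ (833 − 393) / 120 = 3.6667.
N + 1 ≤ 2^3.6667 = 12.6995.
N ≤ 11.6995, so the largest integer N is 11.

11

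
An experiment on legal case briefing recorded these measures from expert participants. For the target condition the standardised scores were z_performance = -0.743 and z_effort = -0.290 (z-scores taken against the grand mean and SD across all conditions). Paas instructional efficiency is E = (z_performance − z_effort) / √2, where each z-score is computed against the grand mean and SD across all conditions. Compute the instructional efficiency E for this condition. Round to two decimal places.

-0.32

z_P − z_E = -0.743 − (-0.290) = -0.4530.
E = -0.4530 / √2 = -0.4530 / 1.41421 = -0.3203 ≈ -0.32.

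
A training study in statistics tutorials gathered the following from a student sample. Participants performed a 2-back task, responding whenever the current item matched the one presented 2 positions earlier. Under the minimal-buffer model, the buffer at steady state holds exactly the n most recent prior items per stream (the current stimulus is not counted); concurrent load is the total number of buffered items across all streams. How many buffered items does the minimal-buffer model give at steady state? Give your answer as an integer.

The buffer holds the 2 most recent prior items.
Steady-state concurrent load = 2 items.

2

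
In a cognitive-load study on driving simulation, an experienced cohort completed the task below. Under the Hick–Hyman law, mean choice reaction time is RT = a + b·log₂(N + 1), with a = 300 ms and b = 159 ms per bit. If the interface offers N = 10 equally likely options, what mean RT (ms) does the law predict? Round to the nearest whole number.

log₂(10 + 1) = log₂(11) = 3.4594.
RT = 300 + 159 × 3.4594 = 300 + 550.0446 = 850.0446 ms.
≈ 850 ms.

850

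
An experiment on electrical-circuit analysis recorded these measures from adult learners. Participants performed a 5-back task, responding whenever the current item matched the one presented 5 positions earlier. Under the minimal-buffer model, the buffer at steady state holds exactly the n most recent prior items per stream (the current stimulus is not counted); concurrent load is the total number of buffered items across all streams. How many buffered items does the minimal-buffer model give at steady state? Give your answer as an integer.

5

The buffer holds the 5 most recent prior items.
Steady-state concurrent load = 5 items.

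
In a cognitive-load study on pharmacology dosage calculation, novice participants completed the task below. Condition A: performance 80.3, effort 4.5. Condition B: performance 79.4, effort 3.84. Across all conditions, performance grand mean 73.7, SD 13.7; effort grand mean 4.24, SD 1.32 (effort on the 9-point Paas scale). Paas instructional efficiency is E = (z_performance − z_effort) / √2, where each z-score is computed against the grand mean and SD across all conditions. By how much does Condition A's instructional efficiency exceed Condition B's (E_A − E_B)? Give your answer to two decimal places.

Condition A: z_P = (80.3 − 73.7)/13.7 = 0.4818; z_E = (4.5 − 4.24)/1.32 = 0.1970; E_A = (0.4818 − 0.1970)/√2 = 0.2014.
Condition B: z_P = (79.4 − 73.7)/13.7 = 0.4161; z_E = (3.84 − 4.24)/1.32 = -0.3030; E_B = (0.4161 − (-0.3030))/√2 = 0.5085.
E_A − E_B = 0.2014 − 0.5085 = -0.3071 ≈ -0.31.

-0.31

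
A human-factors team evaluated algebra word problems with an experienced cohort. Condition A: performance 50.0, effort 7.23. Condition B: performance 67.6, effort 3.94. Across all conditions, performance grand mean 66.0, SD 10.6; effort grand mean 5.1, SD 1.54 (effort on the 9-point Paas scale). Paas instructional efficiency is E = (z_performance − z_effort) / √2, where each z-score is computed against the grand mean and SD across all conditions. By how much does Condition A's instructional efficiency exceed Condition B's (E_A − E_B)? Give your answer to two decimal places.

-2.68

Condition A: z_P = (50.0 − 66.0)/10.6 = -1.5094; z_E = (7.23 − 5.1)/1.54 = 1.3831; E_A = (-1.5094 − 1.3831)/√2 = -2.0453.
Condition B: z_P = (67.6 − 66.0)/10.6 = 0.1509; z_E = (3.94 − 5.1)/1.54 = -0.7532; E_B = (0.1509 − (-0.7532))/√2 = 0.6393.
E_A − E_B = -2.0453 − 0.6393 = -2.6846 ≈ -2.68.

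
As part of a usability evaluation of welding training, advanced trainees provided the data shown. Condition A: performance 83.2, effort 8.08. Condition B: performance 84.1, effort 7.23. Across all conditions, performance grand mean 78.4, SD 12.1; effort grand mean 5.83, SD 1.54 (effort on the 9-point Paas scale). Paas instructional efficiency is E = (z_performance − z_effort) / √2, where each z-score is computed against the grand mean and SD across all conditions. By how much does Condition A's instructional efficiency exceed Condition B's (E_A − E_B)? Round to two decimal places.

-0.44

Condition A: z_P = (83.2 − 78.4)/12.1 = 0.3967; z_E = (8.08 − 5.83)/1.54 = 1.4610; E_A = (0.3967 − 1.4610)/√2 = -0.7526.
Condition B: z_P = (84.1 − 78.4)/12.1 = 0.4711; z_E = (7.23 − 5.83)/1.54 = 0.9091; E_B = (0.4711 − 0.9091)/√2 = -0.3097.
E_A − E_B = -0.7526 − (-0.3097) = -0.4429 ≈ -0.44.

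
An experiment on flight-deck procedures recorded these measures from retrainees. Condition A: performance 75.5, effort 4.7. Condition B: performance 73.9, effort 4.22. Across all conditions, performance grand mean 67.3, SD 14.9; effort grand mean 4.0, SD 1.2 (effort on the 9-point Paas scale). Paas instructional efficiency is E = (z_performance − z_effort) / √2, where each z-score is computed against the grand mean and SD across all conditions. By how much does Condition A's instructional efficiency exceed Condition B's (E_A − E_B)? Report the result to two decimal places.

-0.21

Condition A: z_P = (75.5 − 67.3)/14.9 = 0.5503; z_E = (4.7 − 4.0)/1.2 = 0.5833; E_A = (0.5503 − 0.5833)/√2 = -0.0233.
Condition B: z_P = (73.9 − 67.3)/14.9 = 0.4430; z_E = (4.22 − 4.0)/1.2 = 0.1833; E_B = (0.4430 − 0.1833)/√2 = 0.1836.
E_A − E_B = -0.0233 − 0.1836 = -0.2069 ≈ -0.21.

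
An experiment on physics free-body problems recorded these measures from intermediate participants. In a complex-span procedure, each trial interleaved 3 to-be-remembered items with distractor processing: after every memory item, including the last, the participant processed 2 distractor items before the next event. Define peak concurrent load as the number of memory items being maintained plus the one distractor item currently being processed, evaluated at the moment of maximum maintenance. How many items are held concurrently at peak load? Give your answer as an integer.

Maintenance is greatest during the distractor(s) after memory item 3: all 3 memory items are being held.
One distractor item is concurrently being processed.
Peak concurrent load = 3 + 1 = 4 items.

4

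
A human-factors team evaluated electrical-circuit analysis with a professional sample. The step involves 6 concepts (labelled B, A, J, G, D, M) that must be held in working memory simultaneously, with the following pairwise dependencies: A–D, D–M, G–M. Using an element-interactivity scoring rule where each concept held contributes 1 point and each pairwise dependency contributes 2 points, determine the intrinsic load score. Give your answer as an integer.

12

Count of concepts held simultaneously: 6.
Count of pairwise dependencies listed: 3.
Element contribution: 6 × 1 = 6.
Interaction contribution: 3 × 2 = 6.
Intrinsic load = 6 + 6 = 12.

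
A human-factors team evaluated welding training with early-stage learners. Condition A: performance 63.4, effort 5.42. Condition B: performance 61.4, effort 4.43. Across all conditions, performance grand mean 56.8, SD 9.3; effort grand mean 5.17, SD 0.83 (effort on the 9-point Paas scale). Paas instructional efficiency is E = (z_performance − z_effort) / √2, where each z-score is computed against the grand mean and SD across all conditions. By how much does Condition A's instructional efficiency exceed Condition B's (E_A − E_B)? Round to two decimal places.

-0.69

Condition A: z_P = (63.4 − 56.8)/9.3 = 0.7097; z_E = (5.42 − 5.17)/0.83 = 0.3012; E_A = (0.7097 − 0.3012)/√2 = 0.2889.
Condition B: z_P = (61.4 − 56.8)/9.3 = 0.4946; z_E = (4.43 − 5.17)/0.83 = -0.8916; E_B = (0.4946 − (-0.8916))/√2 = 0.9802.
E_A − E_B = 0.2889 − 0.9802 = -0.6913 ≈ -0.69.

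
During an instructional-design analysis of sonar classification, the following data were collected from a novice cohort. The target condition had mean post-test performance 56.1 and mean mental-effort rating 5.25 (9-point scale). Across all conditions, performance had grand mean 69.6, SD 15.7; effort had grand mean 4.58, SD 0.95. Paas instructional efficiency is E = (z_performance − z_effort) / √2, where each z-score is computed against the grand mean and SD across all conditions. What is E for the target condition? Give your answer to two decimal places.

z_performance = (56.1 − 69.6) / 15.7 = -13.5000 / 15.7 = -0.8599.
z_effort = (5.25 − 4.58) / 0.95 = 0.6700 / 0.95 = 0.7053.
z_P − z_E = -0.8599 − 0.7053 = -1.5652.
E = -1.5652 / √2 = -1.5652 / 1.41421 = -1.1068 ≈ -1.11.

-1.11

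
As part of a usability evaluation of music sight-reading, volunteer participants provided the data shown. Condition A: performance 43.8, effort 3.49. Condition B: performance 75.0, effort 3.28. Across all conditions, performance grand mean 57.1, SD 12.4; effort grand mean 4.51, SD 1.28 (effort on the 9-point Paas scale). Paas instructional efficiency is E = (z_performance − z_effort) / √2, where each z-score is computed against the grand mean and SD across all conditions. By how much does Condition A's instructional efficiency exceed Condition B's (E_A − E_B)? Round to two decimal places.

Condition A: z_P = (43.8 − 57.1)/12.4 = -1.0726; z_E = (3.49 − 4.51)/1.28 = -0.7969; E_A = (-1.0726 − (-0.7969))/√2 = -0.1949.
Condition B: z_P = (75.0 − 57.1)/12.4 = 1.4435; z_E = (3.28 − 4.51)/1.28 = -0.9609; E_B = (1.4435 − (-0.9609))/√2 = 1.7002.
E_A − E_B = -0.1949 − 1.7002 = -1.8951 ≈ -1.90.

-1.90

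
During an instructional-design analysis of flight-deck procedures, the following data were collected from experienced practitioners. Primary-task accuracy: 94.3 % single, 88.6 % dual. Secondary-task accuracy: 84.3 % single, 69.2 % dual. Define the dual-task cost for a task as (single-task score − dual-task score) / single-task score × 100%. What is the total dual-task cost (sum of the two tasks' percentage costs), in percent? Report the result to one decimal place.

24.0

Primary cost = (94.3 − 88.6) / 94.3 × 100% = 6.0445%.
Secondary cost = (84.3 − 69.2) / 84.3 × 100% = 17.9122%.
Total = 6.0445% + 17.9122% = 23.9567% ≈ 24.0%.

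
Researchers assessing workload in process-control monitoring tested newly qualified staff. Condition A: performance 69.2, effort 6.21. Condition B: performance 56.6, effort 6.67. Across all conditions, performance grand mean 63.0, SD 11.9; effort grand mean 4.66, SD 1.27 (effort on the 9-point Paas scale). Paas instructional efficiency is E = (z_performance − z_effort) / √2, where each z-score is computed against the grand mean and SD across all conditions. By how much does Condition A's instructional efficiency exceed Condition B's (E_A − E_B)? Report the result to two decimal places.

1.00

Condition A: z_P = (69.2 − 63.0)/11.9 = 0.5210; z_E = (6.21 − 4.66)/1.27 = 1.2205; E_A = (0.5210 − 1.2205)/√2 = -0.4946.
Condition B: z_P = (56.6 − 63.0)/11.9 = -0.5378; z_E = (6.67 − 4.66)/1.27 = 1.5827; E_B = (-0.5378 − 1.5827)/√2 = -1.4994.
E_A − E_B = -0.4946 − (-1.4994) = 1.0048 ≈ 1.00.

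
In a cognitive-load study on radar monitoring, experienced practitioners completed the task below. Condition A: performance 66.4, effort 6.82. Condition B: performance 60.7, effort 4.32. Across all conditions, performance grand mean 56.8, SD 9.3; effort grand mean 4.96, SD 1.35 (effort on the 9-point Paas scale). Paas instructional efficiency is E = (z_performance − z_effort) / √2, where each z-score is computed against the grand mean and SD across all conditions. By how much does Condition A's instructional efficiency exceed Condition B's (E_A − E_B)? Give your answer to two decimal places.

-0.88

Condition A: z_P = (66.4 − 56.8)/9.3 = 1.0323; z_E = (6.82 − 4.96)/1.35 = 1.3778; E_A = (1.0323 − 1.3778)/√2 = -0.2443.
Condition B: z_P = (60.7 − 56.8)/9.3 = 0.4194; z_E = (4.32 − 4.96)/1.35 = -0.4741; E_B = (0.4194 − (-0.4741))/√2 = 0.6318.
E_A − E_B = -0.2443 − 0.6318 = -0.8761 ≈ -0.88.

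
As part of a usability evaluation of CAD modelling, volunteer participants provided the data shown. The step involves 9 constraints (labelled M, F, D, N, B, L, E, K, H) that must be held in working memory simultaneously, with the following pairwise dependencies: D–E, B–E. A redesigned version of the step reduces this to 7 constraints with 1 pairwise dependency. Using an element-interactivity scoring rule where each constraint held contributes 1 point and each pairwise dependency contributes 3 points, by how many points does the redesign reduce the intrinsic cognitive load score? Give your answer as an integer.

5

Original: 9 × 1 + 2 × 3 = 9 + 6 = 15.
Redesigned: 7 × 1 + 1 × 3 = 7 + 3 = 10.
Reduction = 15 − 10 = 5.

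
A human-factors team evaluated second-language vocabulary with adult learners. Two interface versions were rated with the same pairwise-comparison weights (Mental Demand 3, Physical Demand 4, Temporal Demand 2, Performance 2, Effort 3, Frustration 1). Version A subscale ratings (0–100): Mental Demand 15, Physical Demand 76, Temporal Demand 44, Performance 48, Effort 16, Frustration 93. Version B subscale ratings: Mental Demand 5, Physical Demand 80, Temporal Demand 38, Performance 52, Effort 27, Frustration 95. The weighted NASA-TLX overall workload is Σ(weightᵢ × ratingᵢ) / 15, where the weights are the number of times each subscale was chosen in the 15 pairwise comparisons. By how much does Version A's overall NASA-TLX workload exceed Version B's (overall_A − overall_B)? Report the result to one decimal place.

Version A weighted sum = 3·15 + 4·76 + 2·44 + 2·48 + 3·16 + 1·93 = 45 + 304 + 88 + 96 + 48 + 93 = 674; overall_A = 674/15 = 44.9333.
Version B weighted sum = 3·5 + 4·80 + 2·38 + 2·52 + 3·27 + 1·95 = 15 + 320 + 76 + 104 + 81 + 95 = 691; overall_B = 691/15 = 46.0667.
Difference = 44.9333 − 46.0667 = -1.1334 ≈ -1.1.

-1.1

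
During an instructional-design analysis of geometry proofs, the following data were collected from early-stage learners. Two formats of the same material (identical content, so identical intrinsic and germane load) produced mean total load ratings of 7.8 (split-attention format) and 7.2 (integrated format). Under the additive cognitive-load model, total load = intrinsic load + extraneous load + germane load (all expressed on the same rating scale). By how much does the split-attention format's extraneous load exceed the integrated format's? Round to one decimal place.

0.6

Intrinsic and germane load are equal across formats, so the difference in total load equals the difference in extraneous load.
Extraneous-load difference = 7.8 − 7.2 = 0.6.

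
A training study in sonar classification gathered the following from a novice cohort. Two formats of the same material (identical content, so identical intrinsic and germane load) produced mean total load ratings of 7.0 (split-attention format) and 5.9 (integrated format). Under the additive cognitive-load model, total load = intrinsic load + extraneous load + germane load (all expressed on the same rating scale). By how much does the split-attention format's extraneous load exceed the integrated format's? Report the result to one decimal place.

Intrinsic and germane load are equal across formats, so the difference in total load equals the difference in extraneous load.
Extraneous-load difference = 7.0 − 5.9 = 1.1.

1.1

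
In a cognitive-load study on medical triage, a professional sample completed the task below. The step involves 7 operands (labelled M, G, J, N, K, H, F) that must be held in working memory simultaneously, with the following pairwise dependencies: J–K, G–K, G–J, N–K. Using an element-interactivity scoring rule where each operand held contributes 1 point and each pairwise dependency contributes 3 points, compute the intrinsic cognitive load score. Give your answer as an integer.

Count of operands held simultaneously: 7.
Count of pairwise dependencies listed: 4.
Element contribution: 7 × 1 = 7.
Interaction contribution: 4 × 3 = 12.
Intrinsic load = 7 + 12 = 19.

19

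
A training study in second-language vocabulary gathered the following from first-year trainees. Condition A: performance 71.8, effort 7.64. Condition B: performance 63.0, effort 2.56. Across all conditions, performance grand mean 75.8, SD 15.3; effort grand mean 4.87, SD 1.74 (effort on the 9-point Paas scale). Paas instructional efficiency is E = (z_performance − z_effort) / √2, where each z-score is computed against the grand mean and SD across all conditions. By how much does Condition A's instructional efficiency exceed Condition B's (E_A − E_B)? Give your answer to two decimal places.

-1.66

Condition A: z_P = (71.8 − 75.8)/15.3 = -0.2614; z_E = (7.64 − 4.87)/1.74 = 1.5920; E_A = (-0.2614 − 1.5920)/√2 = -1.3106.
Condition B: z_P = (63.0 − 75.8)/15.3 = -0.8366; z_E = (2.56 − 4.87)/1.74 = -1.3276; E_B = (-0.8366 − (-1.3276))/√2 = 0.3472.
E_A − E_B = -1.3106 − 0.3472 = -1.6578 ≈ -1.66.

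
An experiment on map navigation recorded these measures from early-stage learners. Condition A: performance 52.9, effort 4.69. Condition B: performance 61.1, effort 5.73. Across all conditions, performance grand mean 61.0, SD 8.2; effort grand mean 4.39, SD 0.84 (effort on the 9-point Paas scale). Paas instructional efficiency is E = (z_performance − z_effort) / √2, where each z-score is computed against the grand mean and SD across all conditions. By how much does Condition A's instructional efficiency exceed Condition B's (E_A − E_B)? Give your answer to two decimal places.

Condition A: z_P = (52.9 − 61.0)/8.2 = -0.9878; z_E = (4.69 − 4.39)/0.84 = 0.3571; E_A = (-0.9878 − 0.3571)/√2 = -0.9510.
Condition B: z_P = (61.1 − 61.0)/8.2 = 0.0122; z_E = (5.73 − 4.39)/0.84 = 1.5952; E_B = (0.0122 − 1.5952)/√2 = -1.1194.
E_A − E_B = -0.9510 − (-1.1194) = 0.1684 ≈ 0.17.

0.17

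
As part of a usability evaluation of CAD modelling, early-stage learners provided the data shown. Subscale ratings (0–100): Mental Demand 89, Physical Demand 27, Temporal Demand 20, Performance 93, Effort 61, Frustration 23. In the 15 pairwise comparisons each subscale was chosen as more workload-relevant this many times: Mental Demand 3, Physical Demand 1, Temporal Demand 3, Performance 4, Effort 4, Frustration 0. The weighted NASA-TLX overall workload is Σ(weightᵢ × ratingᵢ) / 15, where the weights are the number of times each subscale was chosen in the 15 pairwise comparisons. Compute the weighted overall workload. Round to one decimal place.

The tallies are the weights (they sum to 15).
Weighted sum = 3·89 + 1·27 + 3·20 + 4·93 + 4·61 + 0·23
            = 267 + 27 + 60 + 372 + 244 + 0 = 970.
Overall workload = 970 / 15 = 64.6667 ≈ 64.7.

64.7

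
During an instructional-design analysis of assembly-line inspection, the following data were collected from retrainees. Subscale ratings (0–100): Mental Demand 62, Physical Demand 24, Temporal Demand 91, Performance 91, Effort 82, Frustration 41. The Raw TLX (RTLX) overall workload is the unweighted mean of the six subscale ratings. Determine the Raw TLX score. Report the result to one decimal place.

65.2

Sum of ratings = 62 + 24 + 91 + 91 + 82 + 41 = 391.
RTLX = 391 / 6 = 65.1667 ≈ 65.2.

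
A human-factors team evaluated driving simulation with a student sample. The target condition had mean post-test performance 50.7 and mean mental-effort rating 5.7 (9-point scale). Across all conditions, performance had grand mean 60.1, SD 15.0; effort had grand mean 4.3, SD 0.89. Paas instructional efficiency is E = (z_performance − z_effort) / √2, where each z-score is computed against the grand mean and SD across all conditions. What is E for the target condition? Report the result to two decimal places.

z_performance = (50.7 − 60.1) / 15.0 = -9.4000 / 15.0 = -0.6267.
z_effort = (5.7 − 4.3) / 0.89 = 1.4000 / 0.89 = 1.5730.
z_P − z_E = -0.6267 − 1.5730 = -2.1997.
E = -2.1997 / √2 = -2.1997 / 1.41421 = -1.5554 ≈ -1.56.

-1.56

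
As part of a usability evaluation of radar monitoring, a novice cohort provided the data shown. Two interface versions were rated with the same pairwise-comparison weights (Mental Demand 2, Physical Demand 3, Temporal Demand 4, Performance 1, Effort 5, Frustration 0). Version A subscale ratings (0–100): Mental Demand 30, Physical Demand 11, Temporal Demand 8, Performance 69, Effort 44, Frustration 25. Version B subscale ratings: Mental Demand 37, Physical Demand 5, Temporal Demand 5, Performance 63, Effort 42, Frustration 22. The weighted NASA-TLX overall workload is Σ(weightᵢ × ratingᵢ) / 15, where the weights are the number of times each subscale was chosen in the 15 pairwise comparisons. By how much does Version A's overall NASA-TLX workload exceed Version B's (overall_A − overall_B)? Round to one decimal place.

2.1

Version A weighted sum = 2·30 + 3·11 + 4·8 + 1·69 + 5·44 + 0·25 = 60 + 33 + 32 + 69 + 220 + 0 = 414; overall_A = 414/15 = 27.6000.
Version B weighted sum = 2·37 + 3·5 + 4·5 + 1·63 + 5·42 + 0·22 = 74 + 15 + 20 + 63 + 210 + 0 = 382; overall_B = 382/15 = 25.4667.
Difference = 27.6000 − 25.4667 = 2.1333 ≈ 2.1.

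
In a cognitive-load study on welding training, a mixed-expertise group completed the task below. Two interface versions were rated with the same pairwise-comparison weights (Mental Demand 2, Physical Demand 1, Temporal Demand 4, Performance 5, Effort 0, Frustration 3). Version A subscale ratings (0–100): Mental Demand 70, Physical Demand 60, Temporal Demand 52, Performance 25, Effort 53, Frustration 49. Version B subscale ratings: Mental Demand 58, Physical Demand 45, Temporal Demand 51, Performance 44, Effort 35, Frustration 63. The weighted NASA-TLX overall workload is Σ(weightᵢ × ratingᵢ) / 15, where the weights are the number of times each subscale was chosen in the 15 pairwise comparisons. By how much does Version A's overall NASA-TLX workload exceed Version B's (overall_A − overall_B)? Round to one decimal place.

-6.3

Version A weighted sum = 2·70 + 1·60 + 4·52 + 5·25 + 0·53 + 3·49 = 140 + 60 + 208 + 125 + 0 + 147 = 680; overall_A = 680/15 = 45.3333.
Version B weighted sum = 2·58 + 1·45 + 4·51 + 5·44 + 0·35 + 3·63 = 116 + 45 + 204 + 220 + 0 + 189 = 774; overall_B = 774/15 = 51.6000.
Difference = 45.3333 − 51.6000 = -6.2667 ≈ -6.3.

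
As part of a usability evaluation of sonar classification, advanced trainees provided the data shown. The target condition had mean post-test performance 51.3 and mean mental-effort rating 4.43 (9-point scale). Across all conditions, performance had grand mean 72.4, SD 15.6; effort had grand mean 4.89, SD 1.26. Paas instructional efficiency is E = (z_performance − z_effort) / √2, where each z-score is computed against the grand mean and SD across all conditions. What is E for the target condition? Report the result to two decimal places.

-0.70

z_performance = (51.3 − 72.4) / 15.6 = -21.1000 / 15.6 = -1.3526.
z_effort = (4.43 − 4.89) / 1.26 = -0.4600 / 1.26 = -0.3651.
z_P − z_E = -1.3526 − (-0.3651) = -0.9875.
E = -0.9875 / √2 = -0.9875 / 1.41421 = -0.6983 ≈ -0.70.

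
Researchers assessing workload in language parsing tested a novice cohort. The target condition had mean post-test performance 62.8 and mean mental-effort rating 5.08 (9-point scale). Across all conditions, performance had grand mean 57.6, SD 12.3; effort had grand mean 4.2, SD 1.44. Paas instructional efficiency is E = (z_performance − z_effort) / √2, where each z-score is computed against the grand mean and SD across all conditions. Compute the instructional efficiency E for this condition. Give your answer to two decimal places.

z_performance = (62.8 − 57.6) / 12.3 = 5.2000 / 12.3 = 0.4228.
z_effort = (5.08 − 4.2) / 1.44 = 0.8800 / 1.44 = 0.6111.
z_P − z_E = 0.4228 − 0.6111 = -0.1883.
E = -0.1883 / √2 = -0.1883 / 1.41421 = -0.1331 ≈ -0.13.

-0.13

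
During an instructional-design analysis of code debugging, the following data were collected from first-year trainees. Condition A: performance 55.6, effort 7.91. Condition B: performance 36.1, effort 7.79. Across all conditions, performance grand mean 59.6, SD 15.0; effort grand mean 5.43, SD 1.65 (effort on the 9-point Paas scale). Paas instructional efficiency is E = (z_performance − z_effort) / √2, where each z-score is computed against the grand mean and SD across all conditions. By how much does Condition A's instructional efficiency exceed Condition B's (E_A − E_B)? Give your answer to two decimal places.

0.87

Condition A: z_P = (55.6 − 59.6)/15.0 = -0.2667; z_E = (7.91 − 5.43)/1.65 = 1.5030; E_A = (-0.2667 − 1.5030)/√2 = -1.2514.
Condition B: z_P = (36.1 − 59.6)/15.0 = -1.5667; z_E = (7.79 − 5.43)/1.65 = 1.4303; E_B = (-1.5667 − 1.4303)/√2 = -2.1192.
E_A − E_B = -1.2514 − (-2.1192) = 0.8678 ≈ 0.87.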